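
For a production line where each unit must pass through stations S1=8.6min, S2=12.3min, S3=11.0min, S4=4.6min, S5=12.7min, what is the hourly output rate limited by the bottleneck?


Bottleneck = longest station time
Station times: [8.6, 12.3, 11.0, 4.6, 12.7]
Max = 12.7 min
Rate = 60 / 12.7
= 4.72 units/hour (bottleneck: 12.7min)


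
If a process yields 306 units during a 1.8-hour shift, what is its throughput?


Throughput = units / time
= 306 / 1.8
= 170.0 units/hour


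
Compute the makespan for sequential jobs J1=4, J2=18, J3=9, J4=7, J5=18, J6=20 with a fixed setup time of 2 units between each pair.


Makespan = Σ processing + (n-1) × setup
= (4 + 18 + 9 + 7 + 18 + 20) + (6-1)×2
= 76 + 10
= 86 time units


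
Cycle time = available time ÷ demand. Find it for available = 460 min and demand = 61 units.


Cycle time = available time / demand
= 460 / 61
= 7.54 min/unit


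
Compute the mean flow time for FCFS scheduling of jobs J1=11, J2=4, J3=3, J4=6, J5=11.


Completion times:
  J1: completes at 11
  J2: completes at 15
  J3: completes at 18
  J4: completes at 24
  J5: completes at 35
Sum = 103
Average = 103/5
= 20.60


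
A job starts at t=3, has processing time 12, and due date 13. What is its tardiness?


Completion = start + processing = 3 + 12 = 15
Tardiness = max(0, C - d) = max(0, 15 - 13)
= max(0, 2)
= 2


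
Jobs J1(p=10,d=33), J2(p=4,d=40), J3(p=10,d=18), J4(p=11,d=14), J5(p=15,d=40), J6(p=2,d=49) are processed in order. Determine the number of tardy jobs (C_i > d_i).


Completion vs due date:
  J1: C=10, d=33 → on time
  J2: C=14, d=40 → on time
  J3: C=24, d=18 → TARDY
  J4: C=35, d=14 → TARDY
  J5: C=50, d=40 → TARDY
  J6: C=52, d=49 → TARDY
Tardy jobs: J3, J4, J5, J6
Count = 4


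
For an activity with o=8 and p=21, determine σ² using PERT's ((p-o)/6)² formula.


σ² = ((p - o) / 6)² = (p - o)² / 36
= (21 - 8)² / 36
= 13² / 36
= 169 / 36
= 4.6944


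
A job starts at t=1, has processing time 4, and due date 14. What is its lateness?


Completion = 1 + 4 = 5
Lateness = C - d = 5 - 14
= -9


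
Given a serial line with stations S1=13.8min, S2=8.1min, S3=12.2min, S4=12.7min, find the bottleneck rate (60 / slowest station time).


Bottleneck = longest station time
Station times: [13.8, 8.1, 12.2, 12.7]
Max = 13.8 min
Rate = 60 / 13.8
= 4.35 units/hour (bottleneck: 13.8min)


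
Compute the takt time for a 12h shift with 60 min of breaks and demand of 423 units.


Available = 12×60 - 60 = 660 min
Takt time = 660 / 423
= 1.56 min/unit


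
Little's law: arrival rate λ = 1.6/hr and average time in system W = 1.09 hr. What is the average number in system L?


Little's law: L = λ × W
= 1.6 × 1.09
= 1.74


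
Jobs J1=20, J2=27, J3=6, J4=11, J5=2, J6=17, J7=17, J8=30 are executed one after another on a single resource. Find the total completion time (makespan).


Sequential makespan: sum all processing times
= 20 + 27 + 6 + 11 + 2 + 17 + 17 + 30
= 130 time units


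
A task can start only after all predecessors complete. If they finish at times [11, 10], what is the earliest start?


ES = max of all predecessor completion times
Predecessors: [11, 10]
ES = max(11, 10)
= 11


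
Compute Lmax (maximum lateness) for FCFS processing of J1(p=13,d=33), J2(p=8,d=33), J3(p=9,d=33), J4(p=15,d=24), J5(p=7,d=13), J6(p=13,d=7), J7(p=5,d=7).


Lateness per job (L = C - d):
  J1: C=13, d=33, L=-20
  J2: C=21, d=33, L=-12
  J3: C=30, d=33, L=-3
  J4: C=45, d=24, L=21
  J5: C=52, d=13, L=39
  J6: C=65, d=7, L=58
  J7: C=70, d=7, L=63
Lmax = max(-20, -12, -3, 21, 39, 58, 63)
= 63


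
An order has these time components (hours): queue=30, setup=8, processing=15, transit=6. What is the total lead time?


Lead time = queue + setup + processing + transit
= 30 + 8 + 15 + 6
= 59 hours


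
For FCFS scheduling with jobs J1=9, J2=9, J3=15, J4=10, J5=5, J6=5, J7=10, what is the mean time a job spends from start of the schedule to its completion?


Completion times:
  J1: completes at 9
  J2: completes at 18
  J3: completes at 33
  J4: completes at 43
  J5: completes at 48
  J6: completes at 53
  J7: completes at 63
Sum = 267
Average = 267/7
= 38.14


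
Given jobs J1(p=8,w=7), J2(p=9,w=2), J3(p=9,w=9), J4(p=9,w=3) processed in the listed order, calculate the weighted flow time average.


Completion times:
  J1: C=8, w×C=7×8=56
  J2: C=17, w×C=2×17=34
  J3: C=26, w×C=9×26=234
  J4: C=35, w×C=3×35=105
Sum w×C = 429
Sum w = 21
Weighted avg = 429/21
= 20.43


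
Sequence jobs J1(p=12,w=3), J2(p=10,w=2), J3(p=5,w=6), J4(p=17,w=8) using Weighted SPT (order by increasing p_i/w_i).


WSPT (Smith's rule): sort by p/w ascending
  J3: p/w = 5/6 = 0.833
  J4: p/w = 17/8 = 2.125
  J1: p/w = 12/3 = 4.000
  J2: p/w = 10/2 = 5.000
Order: J3 → J4 → J1 → J2


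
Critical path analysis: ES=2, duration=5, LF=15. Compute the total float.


EF = ES + duration = 2 + 5 = 7
LS = LF - duration = 15 - 5 = 10
Total Float = LF - EF = 15 - 7
(or LS - ES = 10 - 2)
= 8


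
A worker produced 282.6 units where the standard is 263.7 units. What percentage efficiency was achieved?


Efficiency = (actual / standard) × 100
= (282.6 / 263.7) × 100
= 107.2%


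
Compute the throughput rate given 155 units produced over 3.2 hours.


Throughput = units / time
= 155 / 3.2
= 48.4 units/hour


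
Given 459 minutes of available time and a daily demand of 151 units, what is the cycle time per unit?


Cycle time = available time / demand
= 459 / 151
= 3.04 min/unit


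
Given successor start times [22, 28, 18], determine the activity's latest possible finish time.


LF = min of all successor start times
Successors start at: [22, 28, 18]
LF = min(22, 28, 18)
= 18


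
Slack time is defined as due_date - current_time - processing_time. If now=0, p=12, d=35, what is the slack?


Slack = due - current_time - processing
= 35 - 0 - 12
= 23


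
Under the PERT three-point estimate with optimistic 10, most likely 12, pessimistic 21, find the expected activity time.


te = (o + 4m + p) / 6
= (10 + 4×12 + 21) / 6
= (10 + 48 + 21) / 6
= 79 / 6
= 13.17


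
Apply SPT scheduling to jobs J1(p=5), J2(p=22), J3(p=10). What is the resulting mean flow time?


SPT order: J1 → J3 → J2
Completion times:
  J1: C=5
  J3: C=15
  J2: C=37
Sum = 57, n = 3
Mean flow = 57/3
= 19.00


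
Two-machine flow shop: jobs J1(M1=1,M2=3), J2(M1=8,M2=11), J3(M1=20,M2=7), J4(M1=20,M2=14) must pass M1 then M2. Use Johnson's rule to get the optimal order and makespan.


Johnson's rule:
Group 1 (M1≤M2, sort by M1): ['J1', 'J2']
Group 2 (M1>M2, sort desc M2): ['J4', 'J3']
Sequence: J1 → J2 → J4 → J3
Makespan calculation:
  J1: M1 done=1, M2 done=4
  J2: M1 done=9, M2 done=20
  J4: M1 done=29, M2 done=43
  J3: M1 done=49, M2 done=56
= Sequence: J1 → J2 → J4 → J3, Makespan: 56


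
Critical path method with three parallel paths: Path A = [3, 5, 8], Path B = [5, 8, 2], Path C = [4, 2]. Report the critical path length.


Path A: 3 + 5 + 8 = 16
Path B: 5 + 8 + 2 = 15
Path C: 4 + 2 = 6
Critical path = longest = max(16, 15, 6)
= 16 (Path A)


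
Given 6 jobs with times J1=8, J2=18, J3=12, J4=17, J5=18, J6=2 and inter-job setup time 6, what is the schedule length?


Makespan = Σ processing + (n-1) × setup
= (8 + 18 + 12 + 17 + 18 + 2) + (6-1)×6
= 75 + 30
= 105 time units


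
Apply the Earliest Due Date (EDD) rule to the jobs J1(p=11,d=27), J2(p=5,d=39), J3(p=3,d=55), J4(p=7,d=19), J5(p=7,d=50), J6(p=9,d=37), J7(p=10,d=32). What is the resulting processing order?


EDD: sort by earliest due date
  J4: d=19, p=7
  J1: d=27, p=11
  J7: d=32, p=10
  J6: d=37, p=9
  J2: d=39, p=5
  J5: d=50, p=7
  J3: d=55, p=3
Order: J4 → J1 → J7 → J6 → J2 → J5 → J3


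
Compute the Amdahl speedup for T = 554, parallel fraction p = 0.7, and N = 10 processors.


Amdahl's law: T_p = T × ((1-p) + p/N)
= 554 × ((1-0.7) + 0.7/10)
= 554 × (0.30 + 0.0700)
= 554 × 0.3700
= 204.98
Speedup = 554/204.98
= 2.70×


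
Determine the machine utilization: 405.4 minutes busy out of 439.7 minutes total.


Utilization = busy / total × 100
= 405.4 / 439.7 × 100
= 92.2%


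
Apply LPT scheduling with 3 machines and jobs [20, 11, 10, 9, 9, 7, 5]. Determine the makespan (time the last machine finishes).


Jobs (LPT sorted): [20, 11, 10, 9, 9, 7, 5]
Machines: 3
  J=20 → Machine 1 (load: 0+20=20)
  J=11 → Machine 2 (load: 0+11=11)
  J=10 → Machine 3 (load: 0+10=10)
  J=9 → Machine 3 (load: 10+9=19)
  J=9 → Machine 2 (load: 11+9=20)
  J=7 → Machine 3 (load: 19+7=26)
  J=5 → Machine 1 (load: 20+5=25)
Machine loads: [25, 20, 26]
Makespan = max = 26 time units


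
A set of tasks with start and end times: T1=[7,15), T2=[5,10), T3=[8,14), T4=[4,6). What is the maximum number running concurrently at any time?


Check each time point for overlaps:
  t=8: 3 tasks active (T1, T2, T3)
Max concurrent = 3


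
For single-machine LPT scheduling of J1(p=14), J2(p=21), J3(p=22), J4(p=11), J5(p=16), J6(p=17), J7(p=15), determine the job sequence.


LPT: sort by longest processing time first
  J3: p=22
  J2: p=21
  J6: p=17
  J5: p=16
  J7: p=15
  J1: p=14
  J4: p=11
Order: J3 → J2 → J6 → J5 → J7 → J1 → J4


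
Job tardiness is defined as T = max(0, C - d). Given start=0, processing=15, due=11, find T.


Completion = start + processing = 0 + 15 = 15
Tardiness = max(0, C - d) = max(0, 15 - 11)
= max(0, 4)
= 4


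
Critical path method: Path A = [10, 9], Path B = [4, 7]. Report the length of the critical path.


Path A: 10 + 9 = 19
Path B: 4 + 7 = 11
Critical path = longest = max(19, 11)
= 19 (Path A)


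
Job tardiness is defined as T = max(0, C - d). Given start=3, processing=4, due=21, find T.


Completion = start + processing = 3 + 4 = 7
Tardiness = max(0, C - d) = max(0, 7 - 21)
= max(0, -14)
= 0


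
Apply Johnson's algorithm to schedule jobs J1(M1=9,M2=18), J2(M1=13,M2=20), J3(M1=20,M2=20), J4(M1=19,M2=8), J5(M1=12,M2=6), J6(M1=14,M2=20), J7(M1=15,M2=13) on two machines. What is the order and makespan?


Johnson's rule:
Group 1 (M1≤M2, sort by M1): ['J1', 'J2', 'J6', 'J3']
Group 2 (M1>M2, sort desc M2): ['J7', 'J4', 'J5']
Sequence: J1 → J2 → J6 → J3 → J7 → J4 → J5
Makespan calculation:
  J1: M1 done=9, M2 done=27
  J2: M1 done=22, M2 done=47
  J6: M1 done=36, M2 done=67
  J3: M1 done=56, M2 done=87
  J7: M1 done=71, M2 done=100
  J4: M1 done=90, M2 done=108
  J5: M1 done=102, M2 done=114
= Sequence: J1 → J2 → J6 → J3 → J7 → J4 → J5, Makespan: 114


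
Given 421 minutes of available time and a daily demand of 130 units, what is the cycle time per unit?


Cycle time = available time / demand
= 421 / 130
= 3.24 min/unit


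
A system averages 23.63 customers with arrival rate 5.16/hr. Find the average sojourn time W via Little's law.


Little's law: L = λW → W = L / λ
= 23.63 / 5.16
= 4.58 hours


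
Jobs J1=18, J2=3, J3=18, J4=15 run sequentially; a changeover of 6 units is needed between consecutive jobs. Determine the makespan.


Makespan = Σ processing + (n-1) × setup
= (18 + 3 + 18 + 15) + (4-1)×6
= 54 + 18
= 72 time units


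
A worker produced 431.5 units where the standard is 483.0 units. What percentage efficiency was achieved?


Efficiency = (actual / standard) × 100
= (431.5 / 483.0) × 100
= 89.3%


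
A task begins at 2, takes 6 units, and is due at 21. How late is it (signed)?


Completion = 2 + 6 = 8
Lateness = C - d = 8 - 21
= -13


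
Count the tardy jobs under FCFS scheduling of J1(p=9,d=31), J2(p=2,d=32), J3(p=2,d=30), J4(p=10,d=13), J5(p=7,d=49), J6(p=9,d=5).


Completion vs due date:
  J1: C=9, d=31 → on time
  J2: C=11, d=32 → on time
  J3: C=13, d=30 → on time
  J4: C=23, d=13 → TARDY
  J5: C=30, d=49 → on time
  J6: C=39, d=5 → TARDY
Tardy jobs: J4, J6
Count = 2


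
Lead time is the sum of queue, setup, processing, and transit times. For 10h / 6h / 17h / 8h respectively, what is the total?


Lead time = queue + setup + processing + transit
= 10 + 6 + 17 + 8
= 41 hours


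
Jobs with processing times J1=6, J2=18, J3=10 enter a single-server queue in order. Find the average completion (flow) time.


Completion times:
  J1: completes at 6
  J2: completes at 24
  J3: completes at 34
Sum = 64
Average = 64/3
= 21.33


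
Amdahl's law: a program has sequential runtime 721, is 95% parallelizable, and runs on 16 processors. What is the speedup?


Amdahl's law: T_p = T × ((1-p) + p/N)
= 721 × ((1-0.95) + 0.95/16)
= 721 × (0.05 + 0.0594)
= 721 × 0.1094
= 78.86
Speedup = 721/78.86
= 9.14×


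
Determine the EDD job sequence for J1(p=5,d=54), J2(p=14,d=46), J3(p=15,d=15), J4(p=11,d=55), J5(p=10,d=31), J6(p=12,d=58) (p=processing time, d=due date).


EDD: sort by earliest due date
  J3: d=15, p=15
  J5: d=31, p=10
  J2: d=46, p=14
  J1: d=54, p=5
  J4: d=55, p=11
  J6: d=58, p=12
Order: J3 → J5 → J2 → J1 → J4 → J6


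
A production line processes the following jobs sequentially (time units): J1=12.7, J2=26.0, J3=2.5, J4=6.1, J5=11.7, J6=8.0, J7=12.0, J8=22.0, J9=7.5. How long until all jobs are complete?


Sequential makespan: sum all processing times
= 12.7 + 26.0 + 2.5 + 6.1 + 11.7 + 8.0 + 12.0 + 22.0 + 7.5
= 108.5 time units


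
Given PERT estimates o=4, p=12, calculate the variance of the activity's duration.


σ² = ((p - o) / 6)² = (p - o)² / 36
= (12 - 4)² / 36
= 8² / 36
= 64 / 36
= 1.7778


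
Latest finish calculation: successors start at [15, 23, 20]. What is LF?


LF = min of all successor start times
Successors start at: [15, 23, 20]
LF = min(15, 23, 20)
= 15


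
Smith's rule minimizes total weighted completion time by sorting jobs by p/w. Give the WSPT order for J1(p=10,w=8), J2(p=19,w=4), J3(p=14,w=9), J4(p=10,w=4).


WSPT (Smith's rule): sort by p/w ascending
  J1: p/w = 10/8 = 1.250
  J3: p/w = 14/9 = 1.556
  J4: p/w = 10/4 = 2.500
  J2: p/w = 19/4 = 4.750
Order: J1 → J3 → J4 → J2


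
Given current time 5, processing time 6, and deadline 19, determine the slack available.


Slack = due - current_time - processing
= 19 - 5 - 6
= 8


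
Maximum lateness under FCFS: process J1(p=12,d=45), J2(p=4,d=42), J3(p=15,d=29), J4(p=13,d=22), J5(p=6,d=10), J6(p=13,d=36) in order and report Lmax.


Lateness per job (L = C - d):
  J1: C=12, d=45, L=-33
  J2: C=16, d=42, L=-26
  J3: C=31, d=29, L=2
  J4: C=44, d=22, L=22
  J5: C=50, d=10, L=40
  J6: C=63, d=36, L=27
Lmax = max(-33, -26, 2, 22, 40, 27)
= 40


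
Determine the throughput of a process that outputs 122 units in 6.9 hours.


Throughput = units / time
= 122 / 6.9
= 17.7 units/hour


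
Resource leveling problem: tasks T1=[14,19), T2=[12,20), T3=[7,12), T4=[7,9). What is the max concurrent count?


Check each time point for overlaps:
  t=7: 2 tasks active (T3, T4)
Max concurrent = 2


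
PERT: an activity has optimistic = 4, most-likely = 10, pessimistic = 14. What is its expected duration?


te = (o + 4m + p) / 6
= (4 + 4×10 + 14) / 6
= (4 + 40 + 14) / 6
= 58 / 6
= 9.67


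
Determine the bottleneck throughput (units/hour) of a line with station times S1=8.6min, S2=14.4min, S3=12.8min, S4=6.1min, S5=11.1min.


Bottleneck = longest station time
Station times: [8.6, 14.4, 12.8, 6.1, 11.1]
Max = 14.4 min
Rate = 60 / 14.4
= 4.17 units/hour (bottleneck: 14.4min)


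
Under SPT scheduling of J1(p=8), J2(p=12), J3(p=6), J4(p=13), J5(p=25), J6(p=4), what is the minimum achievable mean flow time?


SPT order: J6 → J3 → J1 → J2 → J4 → J5
Completion times:
  J6: C=4
  J3: C=10
  J1: C=18
  J2: C=30
  J4: C=43
  J5: C=68
Sum = 173, n = 6
Mean flow = 173/6
= 28.83


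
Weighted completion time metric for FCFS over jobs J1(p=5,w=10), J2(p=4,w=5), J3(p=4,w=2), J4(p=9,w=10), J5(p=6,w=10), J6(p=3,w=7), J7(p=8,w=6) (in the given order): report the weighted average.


Completion times:
  J1: C=5, w×C=10×5=50
  J2: C=9, w×C=5×9=45
  J3: C=13, w×C=2×13=26
  J4: C=22, w×C=10×22=220
  J5: C=28, w×C=10×28=280
  J6: C=31, w×C=7×31=217
  J7: C=39, w×C=6×39=234
Sum w×C = 1072
Sum w = 50
Weighted avg = 1072/50
= 21.44


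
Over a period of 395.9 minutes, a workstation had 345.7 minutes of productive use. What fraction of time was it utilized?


Utilization = busy / total × 100
= 345.7 / 395.9 × 100
= 87.3%


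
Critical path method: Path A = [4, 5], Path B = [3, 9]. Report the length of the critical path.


Path A: 4 + 5 = 9
Path B: 3 + 9 = 12
Critical path = longest = max(9, 12)
= 12 (Path B)


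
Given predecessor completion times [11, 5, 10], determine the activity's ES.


ES = max of all predecessor completion times
Predecessors: [11, 5, 10]
ES = max(11, 5, 10)
= 11


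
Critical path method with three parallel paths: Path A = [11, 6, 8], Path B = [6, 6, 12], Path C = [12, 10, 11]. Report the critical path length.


Path A: 11 + 6 + 8 = 25
Path B: 6 + 6 + 12 = 24
Path C: 12 + 10 + 11 = 33
Critical path = longest = max(25, 24, 33)
= 33 (Path C)


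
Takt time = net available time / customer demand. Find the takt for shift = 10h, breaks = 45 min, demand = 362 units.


Available = 10×60 - 45 = 555 min
Takt time = 555 / 362
= 1.53 min/unit


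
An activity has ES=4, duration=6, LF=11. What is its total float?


EF = ES + duration = 4 + 6 = 10
LS = LF - duration = 11 - 6 = 5
Total Float = LF - EF = 11 - 10
(or LS - ES = 5 - 4)
= 1


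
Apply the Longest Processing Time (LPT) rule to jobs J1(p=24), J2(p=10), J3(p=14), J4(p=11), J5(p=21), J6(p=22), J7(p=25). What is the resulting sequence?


LPT: sort by longest processing time first
  J7: p=25
  J1: p=24
  J6: p=22
  J5: p=21
  J3: p=14
  J4: p=11
  J2: p=10
Order: J7 → J1 → J6 → J5 → J3 → J4 → J2


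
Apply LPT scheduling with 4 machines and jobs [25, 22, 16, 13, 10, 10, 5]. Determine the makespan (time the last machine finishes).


Jobs (LPT sorted): [25, 22, 16, 13, 10, 10, 5]
Machines: 4
  J=25 → Machine 1 (load: 0+25=25)
  J=22 → Machine 2 (load: 0+22=22)
  J=16 → Machine 3 (load: 0+16=16)
  J=13 → Machine 4 (load: 0+13=13)
  J=10 → Machine 4 (load: 13+10=23)
  J=10 → Machine 3 (load: 16+10=26)
  J=5 → Machine 2 (load: 22+5=27)
Machine loads: [25, 27, 26, 23]
Makespan = max = 27 time units


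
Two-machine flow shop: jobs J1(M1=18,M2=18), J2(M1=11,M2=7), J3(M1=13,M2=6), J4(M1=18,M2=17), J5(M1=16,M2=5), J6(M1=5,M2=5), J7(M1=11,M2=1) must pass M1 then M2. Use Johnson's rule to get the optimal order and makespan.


Johnson's rule:
Group 1 (M1≤M2, sort by M1): ['J6', 'J1']
Group 2 (M1>M2, sort desc M2): ['J4', 'J2', 'J3', 'J5', 'J7']
Sequence: J6 → J1 → J4 → J2 → J3 → J5 → J7
Makespan calculation:
  J6: M1 done=5, M2 done=10
  J1: M1 done=23, M2 done=41
  J4: M1 done=41, M2 done=58
  J2: M1 done=52, M2 done=65
  J3: M1 done=65, M2 done=71
  J5: M1 done=81, M2 done=86
  J7: M1 done=92, M2 done=93
= Sequence: J6 → J1 → J4 → J2 → J3 → J5 → J7, Makespan: 93


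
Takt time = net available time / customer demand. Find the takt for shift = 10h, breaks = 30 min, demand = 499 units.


Available = 10×60 - 30 = 570 min
Takt time = 570 / 499
= 1.14 min/unit


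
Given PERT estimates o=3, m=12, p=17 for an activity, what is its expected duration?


te = (o + 4m + p) / 6
= (3 + 4×12 + 17) / 6
= (3 + 48 + 17) / 6
= 68 / 6
= 11.33


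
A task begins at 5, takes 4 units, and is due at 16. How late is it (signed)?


Completion = 5 + 4 = 9
Lateness = C - d = 9 - 16
= -7


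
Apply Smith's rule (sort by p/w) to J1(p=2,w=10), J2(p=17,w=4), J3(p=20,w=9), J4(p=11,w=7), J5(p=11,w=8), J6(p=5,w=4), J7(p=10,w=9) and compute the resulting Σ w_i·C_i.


WSPT order (by p/w): J1 → J7 → J6 → J5 → J4 → J3 → J2
  J1: C=2, w·C=10×2=20
  J7: C=12, w·C=9×12=108
  J6: C=17, w·C=4×17=68
  J5: C=28, w·C=8×28=224
  J4: C=39, w·C=7×39=273
  J3: C=59, w·C=9×59=531
  J2: C=76, w·C=4×76=304
Σ w·C = 1528
= 1528


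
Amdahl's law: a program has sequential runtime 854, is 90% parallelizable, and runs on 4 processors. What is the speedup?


Amdahl's law: T_p = T × ((1-p) + p/N)
= 854 × ((1-0.9) + 0.9/4)
= 854 × (0.10 + 0.2250)
= 854 × 0.3250
= 277.55
Speedup = 854/277.55
= 3.08×


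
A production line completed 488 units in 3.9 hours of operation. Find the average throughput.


Throughput = units / time
= 488 / 3.9
= 125.1 units/hour


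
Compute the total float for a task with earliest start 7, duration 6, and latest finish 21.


EF = ES + duration = 7 + 6 = 13
LS = LF - duration = 21 - 6 = 15
Total Float = LF - EF = 21 - 13
(or LS - ES = 15 - 7)
= 8


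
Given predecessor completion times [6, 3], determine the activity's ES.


ES = max of all predecessor completion times
Predecessors: [6, 3]
ES = max(6, 3)
= 6


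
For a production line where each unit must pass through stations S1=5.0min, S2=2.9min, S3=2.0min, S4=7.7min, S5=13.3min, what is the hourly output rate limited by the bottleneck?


Bottleneck = longest station time
Station times: [5.0, 2.9, 2.0, 7.7, 13.3]
Max = 13.3 min
Rate = 60 / 13.3
= 4.51 units/hour (bottleneck: 13.3min)


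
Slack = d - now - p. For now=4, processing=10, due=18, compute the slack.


Slack = due - current_time - processing
= 18 - 4 - 10
= 4


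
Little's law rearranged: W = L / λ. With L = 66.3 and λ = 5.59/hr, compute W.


Little's law: L = λW → W = L / λ
= 66.3 / 5.59
= 11.86 hours


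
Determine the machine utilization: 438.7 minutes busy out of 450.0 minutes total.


Utilization = busy / total × 100
= 438.7 / 450.0 × 100
= 97.5%


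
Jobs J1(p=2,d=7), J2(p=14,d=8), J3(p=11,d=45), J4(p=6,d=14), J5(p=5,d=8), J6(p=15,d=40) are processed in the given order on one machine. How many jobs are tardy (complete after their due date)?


Completion vs due date:
  J1: C=2, d=7 → on time
  J2: C=16, d=8 → TARDY
  J3: C=27, d=45 → on time
  J4: C=33, d=14 → TARDY
  J5: C=38, d=8 → TARDY
  J6: C=53, d=40 → TARDY
Tardy jobs: J2, J4, J5, J6
Count = 4


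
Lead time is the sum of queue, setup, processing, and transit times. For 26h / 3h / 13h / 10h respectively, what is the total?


Lead time = queue + setup + processing + transit
= 26 + 3 + 13 + 10
= 52 hours


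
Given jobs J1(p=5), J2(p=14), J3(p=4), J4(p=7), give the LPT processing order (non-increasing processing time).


LPT: sort by longest processing time first
  J2: p=14
  J4: p=7
  J1: p=5
  J3: p=4
Order: J2 → J4 → J1 → J3


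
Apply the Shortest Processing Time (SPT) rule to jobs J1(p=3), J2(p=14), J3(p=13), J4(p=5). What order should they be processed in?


SPT: sort by shortest processing time
  J1: p=3
  J4: p=5
  J3: p=13
  J2: p=14
Order: J1 → J4 → J3 → J2


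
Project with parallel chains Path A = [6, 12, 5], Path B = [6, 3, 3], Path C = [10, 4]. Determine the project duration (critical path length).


Path A: 6 + 12 + 5 = 23
Path B: 6 + 3 + 3 = 12
Path C: 10 + 4 = 14
Critical path = longest = max(23, 12, 14)
= 23 (Path A)


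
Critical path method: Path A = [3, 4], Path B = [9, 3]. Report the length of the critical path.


Path A: 3 + 4 = 7
Path B: 9 + 3 = 12
Critical path = longest = max(7, 12)
= 12 (Path B)


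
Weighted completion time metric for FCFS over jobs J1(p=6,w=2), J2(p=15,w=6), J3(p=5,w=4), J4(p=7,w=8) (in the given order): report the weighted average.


Completion times:
  J1: C=6, w×C=2×6=12
  J2: C=21, w×C=6×21=126
  J3: C=26, w×C=4×26=104
  J4: C=33, w×C=8×33=264
Sum w×C = 506
Sum w = 20
Weighted avg = 506/20
= 25.30


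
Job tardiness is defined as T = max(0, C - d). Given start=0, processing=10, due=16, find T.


Completion = start + processing = 0 + 10 = 10
Tardiness = max(0, C - d) = max(0, 10 - 16)
= max(0, -6)
= 0


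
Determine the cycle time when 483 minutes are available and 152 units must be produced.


Cycle time = available time / demand
= 483 / 152
= 3.18 min/unit


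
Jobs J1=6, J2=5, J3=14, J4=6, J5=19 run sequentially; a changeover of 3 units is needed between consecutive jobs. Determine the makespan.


Makespan = Σ processing + (n-1) × setup
= (6 + 5 + 14 + 6 + 19) + (5-1)×3
= 50 + 12
= 62 time units


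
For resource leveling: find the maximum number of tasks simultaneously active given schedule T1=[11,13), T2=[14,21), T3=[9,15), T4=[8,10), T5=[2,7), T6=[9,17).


Check each time point for overlaps:
  t=9: 3 tasks active (T3, T4, T6)
Max concurrent = 3


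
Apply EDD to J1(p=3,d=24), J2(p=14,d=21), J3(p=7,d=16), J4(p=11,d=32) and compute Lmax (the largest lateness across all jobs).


EDD order: J3 → J2 → J1 → J4
Completion and lateness:
  J3: C=7, d=16, L=7-16=-9
  J2: C=21, d=21, L=21-21=0
  J1: C=24, d=24, L=24-24=0
  J4: C=35, d=32, L=35-32=3
Lmax = max(-9, 0, 0, 3)
= 3


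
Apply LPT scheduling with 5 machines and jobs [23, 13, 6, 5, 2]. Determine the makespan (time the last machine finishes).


Jobs (LPT sorted): [23, 13, 6, 5, 2]
Machines: 5
  J=23 → Machine 1 (load: 0+23=23)
  J=13 → Machine 2 (load: 0+13=13)
  J=6 → Machine 3 (load: 0+6=6)
  J=5 → Machine 4 (load: 0+5=5)
  J=2 → Machine 5 (load: 0+2=2)
Machine loads: [23, 13, 6, 5, 2]
Makespan = max = 23 time units


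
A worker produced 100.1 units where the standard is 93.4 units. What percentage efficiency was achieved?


Efficiency = (actual / standard) × 100
= (100.1 / 93.4) × 100
= 107.2%


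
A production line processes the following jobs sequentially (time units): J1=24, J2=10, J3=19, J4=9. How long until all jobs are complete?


Sequential makespan: sum all processing times
= 24 + 10 + 19 + 9
= 62 time units


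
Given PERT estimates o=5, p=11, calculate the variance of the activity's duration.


σ² = ((p - o) / 6)² = (p - o)² / 36
= (11 - 5)² / 36
= 6² / 36
= 36 / 36
= 1.0000


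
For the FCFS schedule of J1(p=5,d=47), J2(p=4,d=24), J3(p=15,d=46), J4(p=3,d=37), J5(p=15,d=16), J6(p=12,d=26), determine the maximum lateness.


Lateness per job (L = C - d):
  J1: C=5, d=47, L=-42
  J2: C=9, d=24, L=-15
  J3: C=24, d=46, L=-22
  J4: C=27, d=37, L=-10
  J5: C=42, d=16, L=26
  J6: C=54, d=26, L=28
Lmax = max(-42, -15, -22, -10, 26, 28)
= 28


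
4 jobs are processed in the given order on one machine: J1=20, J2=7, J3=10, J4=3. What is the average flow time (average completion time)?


Completion times:
  J1: completes at 20
  J2: completes at 27
  J3: completes at 37
  J4: completes at 40
Sum = 124
Average = 124/4
= 31.00


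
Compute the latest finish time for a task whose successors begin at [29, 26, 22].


LF = min of all successor start times
Successors start at: [29, 26, 22]
LF = min(29, 26, 22)
= 22


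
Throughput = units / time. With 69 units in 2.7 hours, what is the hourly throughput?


Throughput = units / time
= 69 / 2.7
= 25.6 units/hour


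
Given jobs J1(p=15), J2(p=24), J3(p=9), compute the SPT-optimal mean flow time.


SPT order: J3 → J1 → J2
Completion times:
  J3: C=9
  J1: C=24
  J2: C=48
Sum = 81, n = 3
Mean flow = 81/3
= 27.00


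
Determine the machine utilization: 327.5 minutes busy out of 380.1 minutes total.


Utilization = busy / total × 100
= 327.5 / 380.1 × 100
= 86.2%


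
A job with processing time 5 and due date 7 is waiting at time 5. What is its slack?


Slack = due - current_time - processing
= 7 - 5 - 5
= -3


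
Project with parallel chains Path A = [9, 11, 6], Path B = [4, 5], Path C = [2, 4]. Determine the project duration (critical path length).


Path A: 9 + 11 + 6 = 26
Path B: 4 + 5 = 9
Path C: 2 + 4 = 6
Critical path = longest = max(26, 9, 6)
= 26 (Path A)


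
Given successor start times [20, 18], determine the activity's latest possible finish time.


LF = min of all successor start times
Successors start at: [20, 18]
LF = min(20, 18)
= 18


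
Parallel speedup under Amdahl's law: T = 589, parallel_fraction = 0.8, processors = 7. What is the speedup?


Amdahl's law: T_p = T × ((1-p) + p/N)
= 589 × ((1-0.8) + 0.8/7)
= 589 × (0.20 + 0.1143)
= 589 × 0.3143
= 185.11
Speedup = 589/185.11
= 3.18×


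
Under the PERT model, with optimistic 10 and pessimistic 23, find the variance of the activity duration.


σ² = ((p - o) / 6)² = (p - o)² / 36
= (23 - 10)² / 36
= 13² / 36
= 169 / 36
= 4.6944


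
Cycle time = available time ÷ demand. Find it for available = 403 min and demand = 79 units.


Cycle time = available time / demand
= 403 / 79
= 5.10 min/unit


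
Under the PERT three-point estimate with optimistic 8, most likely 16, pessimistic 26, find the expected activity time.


te = (o + 4m + p) / 6
= (8 + 4×16 + 26) / 6
= (8 + 64 + 26) / 6
= 98 / 6
= 16.33


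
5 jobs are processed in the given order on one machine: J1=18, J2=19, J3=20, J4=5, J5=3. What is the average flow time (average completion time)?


Completion times:
  J1: completes at 18
  J2: completes at 37
  J3: completes at 57
  J4: completes at 62
  J5: completes at 65
Sum = 239
Average = 239/5
= 47.80


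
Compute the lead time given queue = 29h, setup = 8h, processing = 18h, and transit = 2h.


Lead time = queue + setup + processing + transit
= 29 + 8 + 18 + 2
= 57 hours


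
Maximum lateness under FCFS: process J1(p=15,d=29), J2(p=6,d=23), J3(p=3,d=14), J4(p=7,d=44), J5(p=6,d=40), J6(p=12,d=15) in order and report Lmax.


Lateness per job (L = C - d):
  J1: C=15, d=29, L=-14
  J2: C=21, d=23, L=-2
  J3: C=24, d=14, L=10
  J4: C=31, d=44, L=-13
  J5: C=37, d=40, L=-3
  J6: C=49, d=15, L=34
Lmax = max(-14, -2, 10, -13, -3, 34)
= 34


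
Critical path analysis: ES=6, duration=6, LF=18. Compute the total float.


EF = ES + duration = 6 + 6 = 12
LS = LF - duration = 18 - 6 = 12
Total Float = LF - EF = 18 - 12
(or LS - ES = 12 - 6)
= 6


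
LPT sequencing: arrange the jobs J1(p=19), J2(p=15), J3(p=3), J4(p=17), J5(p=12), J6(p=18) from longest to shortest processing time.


LPT: sort by longest processing time first
  J1: p=19
  J6: p=18
  J4: p=17
  J2: p=15
  J5: p=12
  J3: p=3
Order: J1 → J6 → J4 → J2 → J5 → J3


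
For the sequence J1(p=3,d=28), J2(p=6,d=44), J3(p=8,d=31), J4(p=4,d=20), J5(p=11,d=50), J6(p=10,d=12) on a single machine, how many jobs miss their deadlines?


Completion vs due date:
  J1: C=3, d=28 → on time
  J2: C=9, d=44 → on time
  J3: C=17, d=31 → on time
  J4: C=21, d=20 → TARDY
  J5: C=32, d=50 → on time
  J6: C=42, d=12 → TARDY
Tardy jobs: J4, J6
Count = 2


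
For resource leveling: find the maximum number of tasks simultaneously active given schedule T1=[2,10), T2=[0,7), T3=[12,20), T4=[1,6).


Check each time point for overlaps:
  t=2: 3 tasks active (T1, T2, T4)
Max concurrent = 3


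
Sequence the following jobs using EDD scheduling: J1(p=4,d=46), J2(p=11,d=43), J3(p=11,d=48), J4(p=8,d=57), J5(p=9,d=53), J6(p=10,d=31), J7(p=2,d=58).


EDD: sort by earliest due date
  J6: d=31, p=10
  J2: d=43, p=11
  J1: d=46, p=4
  J3: d=48, p=11
  J5: d=53, p=9
  J4: d=57, p=8
  J7: d=58, p=2
Order: J6 → J2 → J1 → J3 → J5 → J4 → J7


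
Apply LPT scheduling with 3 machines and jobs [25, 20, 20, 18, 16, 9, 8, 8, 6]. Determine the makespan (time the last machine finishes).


Jobs (LPT sorted): [25, 20, 20, 18, 16, 9, 8, 8, 6]
Machines: 3
  J=25 → Machine 1 (load: 0+25=25)
  J=20 → Machine 2 (load: 0+20=20)
  J=20 → Machine 3 (load: 0+20=20)
  J=18 → Machine 2 (load: 20+18=38)
  J=16 → Machine 3 (load: 20+16=36)
  J=9 → Machine 1 (load: 25+9=34)
  J=8 → Machine 1 (load: 34+8=42)
  J=8 → Machine 3 (load: 36+8=44)
  J=6 → Machine 2 (load: 38+6=44)
Machine loads: [42, 44, 44]
Makespan = max = 44 time units


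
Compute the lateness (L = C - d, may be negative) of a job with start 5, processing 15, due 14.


Completion = 5 + 15 = 20
Lateness = C - d = 20 - 14
= 6


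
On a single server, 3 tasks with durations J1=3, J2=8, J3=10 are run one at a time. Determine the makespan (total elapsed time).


Sequential makespan: sum all processing times
= 3 + 8 + 10
= 21 time units


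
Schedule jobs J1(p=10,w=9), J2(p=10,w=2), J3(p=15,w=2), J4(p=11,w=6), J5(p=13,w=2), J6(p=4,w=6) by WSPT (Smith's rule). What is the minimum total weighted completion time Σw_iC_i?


WSPT order (by p/w): J6 → J1 → J4 → J2 → J5 → J3
  J6: C=4, w·C=6×4=24
  J1: C=14, w·C=9×14=126
  J4: C=25, w·C=6×25=150
  J2: C=35, w·C=2×35=70
  J5: C=48, w·C=2×48=96
  J3: C=63, w·C=2×63=126
Σ w·C = 592
= 592


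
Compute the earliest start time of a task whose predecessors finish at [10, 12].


ES = max of all predecessor completion times
Predecessors: [10, 12]
ES = max(10, 12)
= 12


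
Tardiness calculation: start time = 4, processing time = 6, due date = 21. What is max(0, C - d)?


Completion = start + processing = 4 + 6 = 10
Tardiness = max(0, C - d) = max(0, 10 - 21)
= max(0, -11)
= 0


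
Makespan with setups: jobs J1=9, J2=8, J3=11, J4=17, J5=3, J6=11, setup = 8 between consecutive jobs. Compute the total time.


Makespan = Σ processing + (n-1) × setup
= (9 + 8 + 11 + 17 + 3 + 11) + (6-1)×8
= 59 + 40
= 99 time units


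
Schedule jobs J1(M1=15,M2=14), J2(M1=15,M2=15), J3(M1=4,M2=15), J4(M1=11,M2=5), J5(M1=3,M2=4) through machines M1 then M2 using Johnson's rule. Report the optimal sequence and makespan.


Johnson's rule:
Group 1 (M1≤M2, sort by M1): ['J5', 'J3', 'J2']
Group 2 (M1>M2, sort desc M2): ['J1', 'J4']
Sequence: J5 → J3 → J2 → J1 → J4
Makespan calculation:
  J5: M1 done=3, M2 done=7
  J3: M1 done=7, M2 done=22
  J2: M1 done=22, M2 done=37
  J1: M1 done=37, M2 done=51
  J4: M1 done=48, M2 done=56
= Sequence: J5 → J3 → J2 → J1 → J4, Makespan: 56


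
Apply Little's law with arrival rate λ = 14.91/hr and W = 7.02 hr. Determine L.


Little's law: L = λ × W
= 14.91 × 7.02
= 104.67


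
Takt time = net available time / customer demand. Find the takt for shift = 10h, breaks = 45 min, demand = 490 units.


Available = 10×60 - 45 = 555 min
Takt time = 555 / 490
= 1.13 min/unit


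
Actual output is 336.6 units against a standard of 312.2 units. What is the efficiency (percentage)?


Efficiency = (actual / standard) × 100
= (336.6 / 312.2) × 100
= 107.8%


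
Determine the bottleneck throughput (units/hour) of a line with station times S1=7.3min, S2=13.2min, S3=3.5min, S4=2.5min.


Bottleneck = longest station time
Station times: [7.3, 13.2, 3.5, 2.5]
Max = 13.2 min
Rate = 60 / 13.2
= 4.55 units/hour (bottleneck: 13.2min)


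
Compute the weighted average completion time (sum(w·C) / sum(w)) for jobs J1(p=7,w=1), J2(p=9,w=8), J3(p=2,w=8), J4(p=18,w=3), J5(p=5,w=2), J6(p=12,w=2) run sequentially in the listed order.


Completion times:
  J1: C=7, w×C=1×7=7
  J2: C=16, w×C=8×16=128
  J3: C=18, w×C=8×18=144
  J4: C=36, w×C=3×36=108
  J5: C=41, w×C=2×41=82
  J6: C=53, w×C=2×53=106
Sum w×C = 575
Sum w = 24
Weighted avg = 575/24
= 23.96


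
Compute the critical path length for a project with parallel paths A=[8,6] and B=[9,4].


Path A: 8 + 6 = 14
Path B: 9 + 4 = 13
Critical path = longest = max(14, 13)
= 14 (Path A)


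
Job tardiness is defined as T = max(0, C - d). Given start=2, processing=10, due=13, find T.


Completion = start + processing = 2 + 10 = 12
Tardiness = max(0, C - d) = max(0, 12 - 13)
= max(0, -1)
= 0


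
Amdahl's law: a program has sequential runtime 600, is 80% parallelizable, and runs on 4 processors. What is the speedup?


Amdahl's law: T_p = T × ((1-p) + p/N)
= 600 × ((1-0.8) + 0.8/4)
= 600 × (0.20 + 0.2000)
= 600 × 0.4000
= 240.00
Speedup = 600/240.00
= 2.50×


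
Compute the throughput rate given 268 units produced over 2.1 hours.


Throughput = units / time
= 268 / 2.1
= 127.6 units/hour


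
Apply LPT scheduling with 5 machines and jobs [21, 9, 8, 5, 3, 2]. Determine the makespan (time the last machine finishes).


Jobs (LPT sorted): [21, 9, 8, 5, 3, 2]
Machines: 5
  J=21 → Machine 1 (load: 0+21=21)
  J=9 → Machine 2 (load: 0+9=9)
  J=8 → Machine 3 (load: 0+8=8)
  J=5 → Machine 4 (load: 0+5=5)
  J=3 → Machine 5 (load: 0+3=3)
  J=2 → Machine 5 (load: 3+2=5)
Machine loads: [21, 9, 8, 5, 5]
Makespan = max = 21 time units


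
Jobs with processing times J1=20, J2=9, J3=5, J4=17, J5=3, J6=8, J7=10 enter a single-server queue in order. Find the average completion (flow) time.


Completion times:
  J1: completes at 20
  J2: completes at 29
  J3: completes at 34
  J4: completes at 51
  J5: completes at 54
  J6: completes at 62
  J7: completes at 72
Sum = 322
Average = 322/7
= 46.00


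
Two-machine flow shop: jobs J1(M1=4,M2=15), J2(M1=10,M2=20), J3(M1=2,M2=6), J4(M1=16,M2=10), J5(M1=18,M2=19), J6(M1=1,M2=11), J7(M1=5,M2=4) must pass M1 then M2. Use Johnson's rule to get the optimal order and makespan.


Johnson's rule:
Group 1 (M1≤M2, sort by M1): ['J6', 'J3', 'J1', 'J2', 'J5']
Group 2 (M1>M2, sort desc M2): ['J4', 'J7']
Sequence: J6 → J3 → J1 → J2 → J5 → J4 → J7
Makespan calculation:
  J6: M1 done=1, M2 done=12
  J3: M1 done=3, M2 done=18
  J1: M1 done=7, M2 done=33
  J2: M1 done=17, M2 done=53
  J5: M1 done=35, M2 done=72
  J4: M1 done=51, M2 done=82
  J7: M1 done=56, M2 done=86
= Sequence: J6 → J3 → J1 → J2 → J5 → J4 → J7, Makespan: 86


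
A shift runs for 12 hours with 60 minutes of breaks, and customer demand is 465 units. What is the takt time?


Available = 12×60 - 60 = 660 min
Takt time = 660 / 465
= 1.42 min/unit


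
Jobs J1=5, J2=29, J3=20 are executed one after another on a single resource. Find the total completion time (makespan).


Sequential makespan: sum all processing times
= 5 + 29 + 20
= 54 time units


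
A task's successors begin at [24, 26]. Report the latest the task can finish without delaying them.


LF = min of all successor start times
Successors start at: [24, 26]
LF = min(24, 26)
= 24


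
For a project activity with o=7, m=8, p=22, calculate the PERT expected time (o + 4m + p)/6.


te = (o + 4m + p) / 6
= (7 + 4×8 + 22) / 6
= (7 + 32 + 22) / 6
= 61 / 6
= 10.17


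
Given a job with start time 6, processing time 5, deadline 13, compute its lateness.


Completion = 6 + 5 = 11
Lateness = C - d = 11 - 13
= -2


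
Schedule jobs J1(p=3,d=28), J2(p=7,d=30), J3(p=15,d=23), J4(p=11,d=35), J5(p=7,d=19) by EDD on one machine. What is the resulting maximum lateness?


EDD order: J5 → J3 → J1 → J2 → J4
Completion and lateness:
  J5: C=7, d=19, L=7-19=-12
  J3: C=22, d=23, L=22-23=-1
  J1: C=25, d=28, L=25-28=-3
  J2: C=32, d=30, L=32-30=2
  J4: C=43, d=35, L=43-35=8
Lmax = max(-12, -1, -3, 2, 8)
= 8


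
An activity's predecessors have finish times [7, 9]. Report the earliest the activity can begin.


ES = max of all predecessor completion times
Predecessors: [7, 9]
ES = max(7, 9)
= 9


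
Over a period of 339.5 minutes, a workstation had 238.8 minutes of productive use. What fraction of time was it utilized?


Utilization = busy / total × 100
= 238.8 / 339.5 × 100
= 70.3%


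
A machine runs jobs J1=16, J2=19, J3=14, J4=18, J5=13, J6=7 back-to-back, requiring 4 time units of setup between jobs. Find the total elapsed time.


Makespan = Σ processing + (n-1) × setup
= (16 + 19 + 14 + 18 + 13 + 7) + (6-1)×4
= 87 + 20
= 107 time units


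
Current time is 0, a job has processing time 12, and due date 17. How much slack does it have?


Slack = due - current_time - processing
= 17 - 0 - 12
= 5


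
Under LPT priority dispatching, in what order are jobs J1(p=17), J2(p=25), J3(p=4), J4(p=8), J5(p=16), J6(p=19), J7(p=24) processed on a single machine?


LPT: sort by longest processing time first
  J2: p=25
  J7: p=24
  J6: p=19
  J1: p=17
  J5: p=16
  J4: p=8
  J3: p=4
Order: J2 → J7 → J6 → J1 → J5 → J4 → J3
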